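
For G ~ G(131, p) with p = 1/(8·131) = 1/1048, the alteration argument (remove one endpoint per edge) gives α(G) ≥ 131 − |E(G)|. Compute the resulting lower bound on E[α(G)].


E[|E(G)|] = C(131, 2)·p = 8515 · (1/1048) = 65/8.
E[α(G)] ≥ n − E[|E(G)|] = 131 − 65/8 = 983/8.
Numerically: ≈ 122.875.
(This is only a lower bound; the true E[α(G)] may be larger.)

E[α(G)] ≥ 983/8 ≈ 122.875.


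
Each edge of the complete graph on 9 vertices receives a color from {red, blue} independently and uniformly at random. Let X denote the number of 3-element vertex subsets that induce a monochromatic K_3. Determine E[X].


Let X = Σ_S X_S over the C(9, 3) = 84 subsets S of size 3, where X_S = 1 if the K_3 on S is monochromatic.
For a fixed S, the K_3 on S has C(3, 2) = 3 edges. P[all 3 edges red] = (1/2)^3, and likewise for blue, so P[monochromatic] = 2·(1/2)^3 = 2^{1 − 3} = 1/4.
By linearity of expectation: E[X] = C(9, 3) · 2^{1 − 3} = 84 · 1/4 = 21.
Numerically: E[X] ≈ 21.000000.

E[X] = C(9,3)·2^(1−C(3,2)) = 21 ≈ 21.000000.


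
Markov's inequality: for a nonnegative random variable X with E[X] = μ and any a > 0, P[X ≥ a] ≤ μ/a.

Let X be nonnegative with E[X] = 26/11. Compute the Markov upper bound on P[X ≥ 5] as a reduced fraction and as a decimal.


μ = E[X] = 26/11, a = 5.
Markov: P[X ≥ 5] ≤ μ/a = (26/11)/5 = 26/55.
Numerically: ≈ 0.47273.
(Since a = 5 > μ = 2.36364, the bound 26/55 is < 1 and informative.)

P[X ≥ 5] ≤ 26/55 ≈ 0.47273.


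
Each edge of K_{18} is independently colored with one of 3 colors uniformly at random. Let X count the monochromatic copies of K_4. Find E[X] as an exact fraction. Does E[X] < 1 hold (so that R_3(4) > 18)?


E[X] = C(18, 4) · 3^{1 − 6} = 3060 · 3^{−5} = 3060/243.
As a reduced fraction: E[X] = 340/27 ≈ 12.5925926.
Is E[X] < 1? NO.
Since E[X] ≥ 1, the first-moment bound is inconclusive at n = 18; it does NOT by itself certify R_3(4) > 18.

E[X] = 340/27 ≈ 12.5925926; E[X] ≥ 1; first-moment method inconclusive here.


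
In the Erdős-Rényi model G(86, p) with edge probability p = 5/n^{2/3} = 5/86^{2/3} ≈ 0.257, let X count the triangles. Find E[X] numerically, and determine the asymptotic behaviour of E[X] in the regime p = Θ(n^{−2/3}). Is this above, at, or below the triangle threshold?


Number of potential triangles: C(86, 3) = 102340.
Each occurs with probability p³ ≈ (0.257)³ ≈ 1.69010e-02.
By linearity: E[X] = C(86, 3)·p³ ≈ 102340 · 1.69010e-02 ≈ 1729.651.
Since α = 2/3 < 1, p = c/n^{2/3} ≫ 1/n is above the triangle threshold p ~ 1/n. Asymptotically E[X] ~ (c³/6)·n^{3(1−α)} = (5³/6)·n^{1} → ∞; triangles are abundant w.h.p.

E[X] ≈ 1729.651; in regime p = Θ(1/n^{2/3}) E[X] diverges (above the triangle threshold p ~ 1/n).


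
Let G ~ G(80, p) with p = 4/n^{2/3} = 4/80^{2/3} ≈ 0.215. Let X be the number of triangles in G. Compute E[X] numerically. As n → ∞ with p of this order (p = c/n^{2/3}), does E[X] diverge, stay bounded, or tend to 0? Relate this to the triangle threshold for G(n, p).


Number of potential triangles: C(80, 3) = 82160.
Each occurs with probability p³ ≈ (0.215)³ ≈ 1.00000e-02.
By linearity: E[X] = C(80, 3)·p³ ≈ 82160 · 1.00000e-02 ≈ 821.600.
Since α = 2/3 < 1, p = c/n^{2/3} ≫ 1/n is above the triangle threshold p ~ 1/n. Asymptotically E[X] ~ (c³/6)·n^{3(1−α)} = (4³/6)·n^{1} → ∞; triangles are abundant w.h.p.

E[X] ≈ 821.600; in regime p = Θ(1/n^{2/3}) E[X] diverges (above the triangle threshold p ~ 1/n).


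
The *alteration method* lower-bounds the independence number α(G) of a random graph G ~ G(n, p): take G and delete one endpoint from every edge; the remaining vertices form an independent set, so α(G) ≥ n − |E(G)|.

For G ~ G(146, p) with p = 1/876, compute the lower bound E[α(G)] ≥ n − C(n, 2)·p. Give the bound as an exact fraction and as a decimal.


E[|E(G)|] = C(146, 2)·p = 10585 · (1/876) = 145/12.
E[α(G)] ≥ n − E[|E(G)|] = 146 − 145/12 = 1607/12.
Numerically: ≈ 133.917.
(This is only a lower bound; the true E[α(G)] may be larger.)

E[α(G)] ≥ 1607/12 ≈ 133.917.


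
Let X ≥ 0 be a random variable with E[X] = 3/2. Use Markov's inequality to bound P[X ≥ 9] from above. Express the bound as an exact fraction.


μ = E[X] = 3/2, a = 9.
Markov: P[X ≥ 9] ≤ μ/a = (3/2)/9 = 1/6.
Numerically: ≈ 0.16667.
(Since a = 9 > μ = 1.50000, the bound 1/6 is < 1 and informative.)

P[X ≥ 9] ≤ 1/6 ≈ 0.16667.


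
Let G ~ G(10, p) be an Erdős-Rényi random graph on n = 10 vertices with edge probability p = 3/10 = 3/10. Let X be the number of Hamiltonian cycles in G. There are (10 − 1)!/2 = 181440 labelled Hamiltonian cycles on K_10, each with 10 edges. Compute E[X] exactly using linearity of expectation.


K_10 has (10 − 1)!/2 = 181440 labelled Hamiltonian cycles.
For each such Hamiltonian cycle H, let X_H = 1 if all 10 edges of H are present in G. Then P[X_H = 1] = p^{10} = (3/10)^{10} = 59049/10000000000.
Summing the indicators: E[X] = Σ_H E[X_H] = 181440 · p^{10} = 181440 · 59049/10000000000 = 33480783/31250000.
Numerically: E[X] ≈ 1.0714.

E[X] = 181440 · (3/10)^{10} = 33480783/31250000 ≈ 1.0714.


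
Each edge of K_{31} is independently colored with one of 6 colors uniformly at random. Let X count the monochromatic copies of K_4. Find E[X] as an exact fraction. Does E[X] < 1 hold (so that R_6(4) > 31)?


E[X] = C(31, 4) · 6^{1 − 6} = 31465 · 6^{−5} = 31465/7776.
As a reduced fraction: E[X] = 31465/7776 ≈ 4.046.
Is E[X] < 1? NO.
Since E[X] ≥ 1, the first-moment bound is inconclusive at n = 31; it does NOT by itself certify R_6(4) > 31.

E[X] = 31465/7776 ≈ 4.046; E[X] ≥ 1; first-moment method inconclusive here.


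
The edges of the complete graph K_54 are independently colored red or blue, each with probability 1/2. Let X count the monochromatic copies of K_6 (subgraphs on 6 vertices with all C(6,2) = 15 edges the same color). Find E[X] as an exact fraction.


Let X = Σ_S X_S over the C(54, 6) = 25827165 subsets S of size 6, where X_S = 1 if the K_6 on S is monochromatic.
For a fixed S, the K_6 on S has C(6, 2) = 15 edges. P[all 15 edges red] = (1/2)^15, and likewise for blue, so P[monochromatic] = 2·(1/2)^15 = 2^{1 − 15} = 1/16384.
By linearity: E[X] = C(54, 6) · 2^{1 − 15} = 25827165 · 1/16384 = 25827165/16384.
Numerically: E[X] ≈ 1576.36505.

E[X] = C(54,6)·2^(1−C(6,2)) = 25827165/16384 ≈ 1576.36505.


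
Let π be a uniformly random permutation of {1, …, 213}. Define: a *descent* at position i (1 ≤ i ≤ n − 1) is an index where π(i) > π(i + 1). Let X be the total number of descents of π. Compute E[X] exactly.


Write X = Σ X_I over i = 1, …, 212, with X_I the indicator of one descent.
There are 212 indicators.
For each fixed i, the pair (π(i), π(i+1)) is a uniformly random ordered pair of distinct values from {1, …, 213}; by symmetry P[π(i) > π(i+1)] = 1/2.
By linearity: E[X] = 212 · (1/2) = (213 − 1) · (1/2) = 106 ≈ 106.000.

E[X] = 106 = 106.000.


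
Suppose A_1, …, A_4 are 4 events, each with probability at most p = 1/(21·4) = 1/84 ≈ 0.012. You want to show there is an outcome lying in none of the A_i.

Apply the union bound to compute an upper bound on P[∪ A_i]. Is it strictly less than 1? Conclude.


Union bound: P[∪_{i=1}^{4} A_i] ≤ Σ_i P[A_i] ≤ 4·p = 4·(1/84) = 1/21.
Numerically: 1/21 ≈ 0.048.
Is 1/21 < 1? YES.
Since P[∪ A_i] ≤ 1/21 < 1, the complement has P[∩ A_i^c] ≥ 1 − 1/21 = 20/21 > 0, so some outcome avoids every A_i.

4·p = 1/21 ≈ 0.048; existence CERTIFIED by the union bound.


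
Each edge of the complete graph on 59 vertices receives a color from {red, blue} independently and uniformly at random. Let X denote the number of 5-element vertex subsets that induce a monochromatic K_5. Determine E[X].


Let X = Σ_S X_S over the C(59, 5) = 5006386 subsets S of size 5, where X_S = 1 if the K_5 on S is monochromatic.
For a fixed S, the K_5 on S has C(5, 2) = 10 edges. P[all 10 edges red] = (1/2)^10, and likewise for blue, so P[monochromatic] = 2·(1/2)^10 = 2^{1 − 10} = 1/512.
By linearity: E[X] = C(59, 5) · 2^{1 − 10} = 5006386 · 1/512 = 2503193/256.
Numerically: E[X] ≈ 9778.09766.

E[X] = C(59,5)·2^(1−C(5,2)) = 2503193/256 ≈ 9778.09766.


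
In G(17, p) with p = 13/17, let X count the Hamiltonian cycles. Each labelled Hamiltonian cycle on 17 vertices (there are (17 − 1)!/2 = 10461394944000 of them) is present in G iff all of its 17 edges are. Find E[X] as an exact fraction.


K_17 has (17 − 1)!/2 = 10461394944000 labelled Hamiltonian cycles.
For each such Hamiltonian cycle H, let X_H = 1 if all 17 edges of H are present in G. Then P[X_H = 1] = p^{17} = (13/17)^{17} = 8650415919381337933/827240261886336764177.
By linearity of expectation: E[X] = Σ_H E[X_H] = 10461394944000 · p^{17} = 10461394944000 · 8650415919381337933/827240261886336764177 = 90495417362513040260241610752000/827240261886336764177.
Numerically: E[X] ≈ 1.09394e+11.

E[X] = 10461394944000 · (13/17)^{17} = 90495417362513040260241610752000/827240261886336764177 ≈ 1.09394e+11.


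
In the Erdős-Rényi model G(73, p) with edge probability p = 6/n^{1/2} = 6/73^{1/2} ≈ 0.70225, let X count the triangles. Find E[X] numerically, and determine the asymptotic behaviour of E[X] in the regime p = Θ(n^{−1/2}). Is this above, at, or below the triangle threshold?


Number of potential triangles: C(73, 3) = 62196.
Each occurs with probability p³ ≈ (0.70225)³ ≈ 3.4631353e-01.
By linearity: E[X] = C(73, 3)·p³ ≈ 62196 · 3.4631353e-01 ≈ 21539.31640.
Since α = 1/2 < 1, p = c/n^{1/2} ≫ 1/n is above the triangle threshold p ~ 1/n. Asymptotically E[X] ~ (c³/6)·n^{3(1−α)} = (6³/6)·n^{1.5} → ∞; triangles are abundant w.h.p.

E[X] ≈ 21539.31640; in regime p = Θ(1/n^{1/2}) E[X] diverges (above the triangle threshold p ~ 1/n).


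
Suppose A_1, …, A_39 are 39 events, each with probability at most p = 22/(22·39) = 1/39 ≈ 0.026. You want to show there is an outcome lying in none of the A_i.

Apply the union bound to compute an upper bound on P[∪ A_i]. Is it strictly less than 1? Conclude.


Union bound: P[∪_{i=1}^{39} A_i] ≤ Σ_i P[A_i] ≤ 39·p = 39·(1/39) = 1.
Numerically: 1 ≈ 1.000.
Is 1 < 1? NO.
Since the bound 1 is ≥ 1, the union bound is uninformative here; it does NOT by itself certify existence.

39·p = 1 ≈ 1.000; existence NOT certified by the union bound.


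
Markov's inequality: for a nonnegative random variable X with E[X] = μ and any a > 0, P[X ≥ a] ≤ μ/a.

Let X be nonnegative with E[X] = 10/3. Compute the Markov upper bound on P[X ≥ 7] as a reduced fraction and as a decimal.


μ = E[X] = 10/3, a = 7.
Markov: P[X ≥ 7] ≤ μ/a = (10/3)/7 = 10/21.
Numerically: ≈ 0.476.
(Since a = 7 > μ = 3.333, the bound 10/21 is < 1 and informative.)

P[X ≥ 7] ≤ 10/21 ≈ 0.476.


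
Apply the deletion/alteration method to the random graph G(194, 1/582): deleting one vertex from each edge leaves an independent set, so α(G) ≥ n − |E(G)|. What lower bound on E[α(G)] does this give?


E[|E(G)|] = C(194, 2)·p = 18721 · (1/582) = 193/6.
E[α(G)] ≥ n − E[|E(G)|] = 194 − 193/6 = 971/6.
Numerically: ≈ 161.83333.
(This is only a lower bound; the true E[α(G)] may be larger.)

E[α(G)] ≥ 971/6 ≈ 161.83333.


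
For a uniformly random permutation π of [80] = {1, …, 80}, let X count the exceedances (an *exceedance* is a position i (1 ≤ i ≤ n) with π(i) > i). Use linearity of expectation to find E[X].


Write X = Σ_{i=1}^{80} X_i, where X_i = 1_{π(i) > i}.
For each fixed i, π(i) is uniform over {1, …, 80} (marginal of a uniform permutation), so P[π(i) > i] = (n − i)/n. Summing: Σ_{i=1}^{80} (n − i)/n = (0 + 1 + … + 79)/80 = 80(80 − 1)/(2·80) = (80 − 1)/2.
Hence E[X] = Σ_{i=1}^{80} (80 − i)/80 = 79/2 ≈ 39.5000.

E[X] = 79/2 = 39.5000.


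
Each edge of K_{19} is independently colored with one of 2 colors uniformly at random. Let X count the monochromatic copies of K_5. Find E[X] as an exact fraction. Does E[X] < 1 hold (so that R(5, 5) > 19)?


E[X] = C(19, 5) · 2^{1 − 10} = 11628 · 2^{−9} = 11628/512.
As a reduced fraction: E[X] = 2907/128 ≈ 22.710938.
Is E[X] < 1? NO.
Since E[X] ≥ 1, the first-moment bound is inconclusive at n = 19; it does NOT by itself certify R(5, 5) > 19.

E[X] = 2907/128 ≈ 22.710938; E[X] ≥ 1; first-moment method inconclusive here.


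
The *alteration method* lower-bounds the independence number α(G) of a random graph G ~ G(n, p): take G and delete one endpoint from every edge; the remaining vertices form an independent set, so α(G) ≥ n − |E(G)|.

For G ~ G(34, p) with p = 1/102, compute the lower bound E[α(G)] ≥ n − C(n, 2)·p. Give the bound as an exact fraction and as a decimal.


E[|E(G)|] = C(34, 2)·p = 561 · (1/102) = 11/2.
E[α(G)] ≥ n − E[|E(G)|] = 34 − 11/2 = 57/2.
Numerically: ≈ 28.500000.
(This is only a lower bound; the true E[α(G)] may be larger.)

E[α(G)] ≥ 57/2 ≈ 28.500000.


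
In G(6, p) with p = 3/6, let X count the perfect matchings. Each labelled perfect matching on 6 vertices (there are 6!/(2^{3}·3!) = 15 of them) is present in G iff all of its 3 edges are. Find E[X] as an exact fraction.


K_6 has 6!/(2^{3}·3!) = 15 labelled perfect matchings.
For each such perfect matching H, let X_H = 1 if all 3 edges of H are present in G. Then P[X_H = 1] = p^{3} = (1/2)^{3} = 1/8.
Summing the indicators: E[X] = Σ_H E[X_H] = 15 · p^{3} = 15 · 1/8 = 15/8.
Numerically: E[X] ≈ 1.875.

E[X] = 15 · (1/2)^{3} = 15/8 ≈ 1.875.


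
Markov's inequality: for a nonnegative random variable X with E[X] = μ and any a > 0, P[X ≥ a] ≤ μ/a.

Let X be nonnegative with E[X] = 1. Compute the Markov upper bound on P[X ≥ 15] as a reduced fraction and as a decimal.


μ = E[X] = 1, a = 15.
Markov: P[X ≥ 15] ≤ μ/a = (1)/15 = 1/15.
Numerically: ≈ 0.06667.
(Since a = 15 > μ = 1.00000, the bound 1/15 is < 1 and informative.)

P[X ≥ 15] ≤ 1/15 ≈ 0.06667.


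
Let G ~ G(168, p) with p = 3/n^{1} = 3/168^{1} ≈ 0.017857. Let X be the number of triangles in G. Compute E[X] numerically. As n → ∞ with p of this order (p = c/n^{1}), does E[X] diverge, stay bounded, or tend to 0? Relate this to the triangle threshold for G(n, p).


Number of potential triangles: C(168, 3) = 776216.
Each occurs with probability p³ ≈ (0.017857)³ ≈ 5.6942420e-06.
By linearity: E[X] = C(168, 3)·p³ ≈ 776216 · 5.6942420e-06 ≈ 4.41996.
Here α = 1, so p = 3/n is exactly at the triangle threshold p ~ 1/n. Asymptotically E[X] → c³/6 = 3³/6 = 9/2 ≈ 4.50000, a bounded constant. In this regime the triangle count is asymptotically Poisson(c³/6).

E[X] ≈ 4.41996; in regime p = Θ(1/n^{1}) E[X] stays bounded (at the triangle threshold p ~ 1/n).


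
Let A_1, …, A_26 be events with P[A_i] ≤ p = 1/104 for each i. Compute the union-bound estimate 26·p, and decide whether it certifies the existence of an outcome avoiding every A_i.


Union bound: P[∪_{i=1}^{26} A_i] ≤ Σ_i P[A_i] ≤ 26·p = 26·(1/104) = 1/4.
Numerically: 1/4 ≈ 0.250.
Is 1/4 < 1? YES.
Since P[∪ A_i] ≤ 1/4 < 1, the complement has P[∩ A_i^c] ≥ 1 − 1/4 = 3/4 > 0, so some outcome avoids every A_i.

26·p = 1/4 ≈ 0.250; existence CERTIFIED by the union bound.


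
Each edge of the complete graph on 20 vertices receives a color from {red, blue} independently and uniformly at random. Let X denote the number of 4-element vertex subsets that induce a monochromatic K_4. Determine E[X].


Let X = Σ_S X_S over the C(20, 4) = 4845 subsets S of size 4, where X_S = 1 if the K_4 on S is monochromatic.
For a fixed S, the K_4 on S has C(4, 2) = 6 edges. P[all 6 edges red] = (1/2)^6, and likewise for blue, so P[monochromatic] = 2·(1/2)^6 = 2^{1 − 6} = 1/32.
By linearity of expectation: E[X] = C(20, 4) · 2^{1 − 6} = 4845 · 1/32 = 4845/32.
Numerically: E[X] ≈ 151.40625.

E[X] = C(20,4)·2^(1−C(4,2)) = 4845/32 ≈ 151.40625.


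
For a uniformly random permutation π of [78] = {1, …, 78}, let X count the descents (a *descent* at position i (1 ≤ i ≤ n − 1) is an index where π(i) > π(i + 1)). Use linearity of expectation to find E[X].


Write X = Σ X_I over i = 1, …, 77, with X_I the indicator of one descent.
There are 77 indicators.
For each fixed i, the pair (π(i), π(i+1)) is a uniformly random ordered pair of distinct values from {1, …, 78}; by symmetry P[π(i) > π(i+1)] = 1/2.
By linearity: E[X] = 77 · (1/2) = (78 − 1) · (1/2) = 77/2 ≈ 38.500.

E[X] = 77/2 = 38.500.


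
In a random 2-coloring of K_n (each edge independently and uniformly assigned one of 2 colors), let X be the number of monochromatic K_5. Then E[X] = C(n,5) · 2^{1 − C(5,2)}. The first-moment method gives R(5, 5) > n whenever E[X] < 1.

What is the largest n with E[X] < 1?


We need C(n, 5) · 2^{1 − 10} < 1, i.e. C(n, 5) < 2^{10 − 1} = 512.
Check values of n near the boundary:
  n = 5: C(5, 5) = 1; 1 < 512? YES
  n = 6: C(6, 5) = 6; 6 < 512? YES
  n = 7: C(7, 5) = 21; 21 < 512? YES
  n = 8: C(8, 5) = 56; 56 < 512? YES
  n = 9: C(9, 5) = 126; 126 < 512? YES
  n = 10: C(10, 5) = 252; 252 < 512? YES
  n = 11: C(11, 5) = 462; 462 < 512? YES
  n = 12: C(12, 5) = 792; 792 < 512? NO
The largest n with C(n, 5) < 512 is n = 11 (where E[X] = 231/256 ≈ 0.902344). Hence R(5, 5) > 11, i.e. R(5, 5) ≥ 12.

Largest n = 11; hence R(5, 5) > 11.


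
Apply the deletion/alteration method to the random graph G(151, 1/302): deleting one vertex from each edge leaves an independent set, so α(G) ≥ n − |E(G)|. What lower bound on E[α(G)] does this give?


E[|E(G)|] = C(151, 2)·p = 11325 · (1/302) = 75/2.
E[α(G)] ≥ n − E[|E(G)|] = 151 − 75/2 = 227/2.
Numerically: ≈ 113.500.
(This is only a lower bound; the true E[α(G)] may be larger.)

E[α(G)] ≥ 227/2 ≈ 113.500.


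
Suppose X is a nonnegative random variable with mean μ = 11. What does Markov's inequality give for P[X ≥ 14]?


μ = E[X] = 11, a = 14.
Markov: P[X ≥ 14] ≤ μ/a = (11)/14 = 11/14.
Numerically: ≈ 0.786.
(Since a = 14 > μ = 11.000, the bound 11/14 is < 1 and informative.)

P[X ≥ 14] ≤ 11/14 ≈ 0.786.


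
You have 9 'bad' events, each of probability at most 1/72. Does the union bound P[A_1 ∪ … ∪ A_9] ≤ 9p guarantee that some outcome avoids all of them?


Union bound: P[∪_{i=1}^{9} A_i] ≤ Σ_i P[A_i] ≤ 9·p = 9·(1/72) = 1/8.
Numerically: 1/8 ≈ 0.125000.
Is 1/8 < 1? YES.
Since P[∪ A_i] ≤ 1/8 < 1, the complement has P[∩ A_i^c] ≥ 1 − 1/8 = 7/8 > 0, so some outcome avoids every A_i.

9·p = 1/8 ≈ 0.125000; existence CERTIFIED by the union bound.


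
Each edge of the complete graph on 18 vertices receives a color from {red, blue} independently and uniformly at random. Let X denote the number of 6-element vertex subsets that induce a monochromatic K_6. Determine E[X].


Let X = Σ_S X_S over the C(18, 6) = 18564 subsets S of size 6, where X_S = 1 if the K_6 on S is monochromatic.
For a fixed S, the K_6 on S has C(6, 2) = 15 edges. P[all 15 edges red] = (1/2)^15, and likewise for blue, so P[monochromatic] = 2·(1/2)^15 = 2^{1 − 15} = 1/16384.
Summing: E[X] = C(18, 6) · 2^{1 − 15} = 18564 · 1/16384 = 4641/4096.
Numerically: E[X] ≈ 1.133057.

E[X] = C(18,6)·2^(1−C(6,2)) = 4641/4096 ≈ 1.133057.


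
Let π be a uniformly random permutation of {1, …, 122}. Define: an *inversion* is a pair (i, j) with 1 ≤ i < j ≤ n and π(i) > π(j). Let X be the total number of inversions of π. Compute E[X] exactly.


Write X = Σ X_I over the C(122, 2) = 7381 pairs i < j, with X_I the indicator of one inversion.
There are 7381 indicators.
For each fixed pair i < j, the values π(i) and π(j) are two distinct elements of {1, …, 122} in uniformly random order; by symmetry P[π(i) > π(j)] = 1/2.
By linearity: E[X] = 7381 · (1/2) = C(122, 2) · (1/2) = 7381/2 = 7381/2 ≈ 3690.5000.

E[X] = 7381/2 = 3690.5000.


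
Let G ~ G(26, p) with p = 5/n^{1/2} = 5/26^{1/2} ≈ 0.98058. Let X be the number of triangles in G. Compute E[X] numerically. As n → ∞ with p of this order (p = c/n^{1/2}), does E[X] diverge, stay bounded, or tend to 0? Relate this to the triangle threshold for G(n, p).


Number of potential triangles: C(26, 3) = 2600.
Each occurs with probability p³ ≈ (0.98058)³ ≈ 9.4286603e-01.
By linearity: E[X] = C(26, 3)·p³ ≈ 2600 · 9.4286603e-01 ≈ 2451.45169.
Since α = 1/2 < 1, p = c/n^{1/2} ≫ 1/n is above the triangle threshold p ~ 1/n. Asymptotically E[X] ~ (c³/6)·n^{3(1−α)} = (5³/6)·n^{1.5} → ∞; triangles are abundant w.h.p.

E[X] ≈ 2451.45169; in regime p = Θ(1/n^{1/2}) E[X] diverges (above the triangle threshold p ~ 1/n).


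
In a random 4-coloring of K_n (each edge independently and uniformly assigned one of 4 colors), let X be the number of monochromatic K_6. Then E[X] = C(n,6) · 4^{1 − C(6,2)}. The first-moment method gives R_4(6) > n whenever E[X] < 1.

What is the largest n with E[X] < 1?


We need C(n, 6) · 4^{1 − 15} < 1, i.e. C(n, 6) < 4^{15 − 1} = 268435456.
Check values of n near the boundary:
  n = 75: C(75, 6) = 201359550; 201359550 < 268435456? YES
  n = 76: C(76, 6) = 218618940; 218618940 < 268435456? YES
  n = 77: C(77, 6) = 237093780; 237093780 < 268435456? YES
  n = 78: C(78, 6) = 256851595; 256851595 < 268435456? YES
  n = 79: C(79, 6) = 277962685; 277962685 < 268435456? NO
  n = 80: C(80, 6) = 300500200; 300500200 < 268435456? NO
  n = 81: C(81, 6) = 324540216; 324540216 < 268435456? NO
The largest n with C(n, 6) < 268435456 is n = 78 (where E[X] = 256851595/268435456 ≈ 0.9568468). Hence R_4(6) > 78, i.e. R_4(6) ≥ 79.

Largest n = 78; hence R_4(6) > 78.


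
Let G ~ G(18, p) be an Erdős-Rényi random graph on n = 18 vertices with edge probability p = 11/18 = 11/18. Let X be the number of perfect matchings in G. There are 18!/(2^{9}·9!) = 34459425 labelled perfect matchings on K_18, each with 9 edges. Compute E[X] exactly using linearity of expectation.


K_18 has 18!/(2^{9}·9!) = 34459425 labelled perfect matchings.
For each such perfect matching H, let X_H = 1 if all 9 edges of H are present in G. Then P[X_H = 1] = p^{9} = (11/18)^{9} = 2357947691/198359290368.
By linearity of expectation: E[X] = Σ_H E[X_H] = 34459425 · p^{9} = 34459425 · 2357947691/198359290368 = 1003129896443675/2448880128.
Numerically: E[X] ≈ 4.0963e+05.

E[X] = 34459425 · (11/18)^{9} = 1003129896443675/2448880128 ≈ 4.0963e+05.


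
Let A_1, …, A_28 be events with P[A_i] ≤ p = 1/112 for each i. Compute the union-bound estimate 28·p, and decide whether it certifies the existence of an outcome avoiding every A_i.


Union bound: P[∪_{i=1}^{28} A_i] ≤ Σ_i P[A_i] ≤ 28·p = 28·(1/112) = 1/4.
Numerically: 1/4 ≈ 0.2500.
Is 1/4 < 1? YES.
Since P[∪ A_i] ≤ 1/4 < 1, the complement has P[∩ A_i^c] ≥ 1 − 1/4 = 3/4 > 0, so some outcome avoids every A_i.

28·p = 1/4 ≈ 0.2500; existence CERTIFIED by the union bound.


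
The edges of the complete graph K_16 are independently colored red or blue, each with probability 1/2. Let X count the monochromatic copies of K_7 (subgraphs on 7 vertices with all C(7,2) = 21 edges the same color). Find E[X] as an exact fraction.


Let X = Σ_S X_S over the C(16, 7) = 11440 subsets S of size 7, where X_S = 1 if the K_7 on S is monochromatic.
For a fixed S, the K_7 on S has C(7, 2) = 21 edges. P[all 21 edges red] = (1/2)^21, and likewise for blue, so P[monochromatic] = 2·(1/2)^21 = 2^{1 − 21} = 1/1048576.
Summing: E[X] = C(16, 7) · 2^{1 − 21} = 11440 · 1/1048576 = 715/65536.
Numerically: E[X] ≈ 0.01091.

E[X] = C(16,7)·2^(1−C(7,2)) = 715/65536 ≈ 0.01091.


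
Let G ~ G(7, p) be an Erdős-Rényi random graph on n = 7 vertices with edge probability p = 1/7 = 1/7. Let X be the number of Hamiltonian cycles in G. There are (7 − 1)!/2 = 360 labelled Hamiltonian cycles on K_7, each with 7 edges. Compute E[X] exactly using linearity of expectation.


K_7 has (7 − 1)!/2 = 360 labelled Hamiltonian cycles.
For each such Hamiltonian cycle H, let X_H = 1 if all 7 edges of H are present in G. Then P[X_H = 1] = p^{7} = (1/7)^{7} = 1/823543.
By linearity of expectation: E[X] = Σ_H E[X_H] = 360 · p^{7} = 360 · 1/823543 = 360/823543.
Numerically: E[X] ≈ 0.0004371.

E[X] = 360 · (1/7)^{7} = 360/823543 ≈ 0.0004371.


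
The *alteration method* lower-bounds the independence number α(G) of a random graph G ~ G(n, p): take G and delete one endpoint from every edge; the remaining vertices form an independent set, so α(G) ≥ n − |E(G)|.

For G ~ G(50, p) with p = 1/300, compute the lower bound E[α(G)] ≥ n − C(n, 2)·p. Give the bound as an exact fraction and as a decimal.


E[|E(G)|] = C(50, 2)·p = 1225 · (1/300) = 49/12.
E[α(G)] ≥ n − E[|E(G)|] = 50 − 49/12 = 551/12.
Numerically: ≈ 45.91667.
(This is only a lower bound; the true E[α(G)] may be larger.)

E[α(G)] ≥ 551/12 ≈ 45.91667.


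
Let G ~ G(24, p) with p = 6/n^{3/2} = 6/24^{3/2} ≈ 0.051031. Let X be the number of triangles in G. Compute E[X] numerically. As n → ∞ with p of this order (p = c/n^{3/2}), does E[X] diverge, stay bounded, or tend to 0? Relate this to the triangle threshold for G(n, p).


Number of potential triangles: C(24, 3) = 2024.
Each occurs with probability p³ ≈ (0.051031)³ ≈ 1.32893324e-04.
By linearity: E[X] = C(24, 3)·p³ ≈ 2024 · 1.32893324e-04 ≈ 0.268976.
Since α = 3/2 > 1, p = c/n^{3/2} = o(1/n) is below the triangle threshold p ~ 1/n. Asymptotically E[X] ~ (c³/6)·n^{3(1−α)} = (6³/6)·n^{-1.5} → 0, so by Markov's inequality G has no triangles w.h.p.

E[X] ≈ 0.268976; in regime p = Θ(1/n^{3/2}) E[X] tends to 0 (below the triangle threshold p ~ 1/n).


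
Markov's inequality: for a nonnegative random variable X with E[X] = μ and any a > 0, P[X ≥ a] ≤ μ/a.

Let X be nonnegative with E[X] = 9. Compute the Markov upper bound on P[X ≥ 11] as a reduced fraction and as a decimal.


μ = E[X] = 9, a = 11.
Markov: P[X ≥ 11] ≤ μ/a = (9)/11 = 9/11.
Numerically: ≈ 0.818.
(Since a = 11 > μ = 9.000, the bound 9/11 is < 1 and informative.)

P[X ≥ 11] ≤ 9/11 ≈ 0.818.


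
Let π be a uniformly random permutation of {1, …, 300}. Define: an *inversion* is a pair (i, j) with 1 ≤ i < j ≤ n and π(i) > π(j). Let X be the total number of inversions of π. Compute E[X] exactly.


Write X = Σ X_I over the C(300, 2) = 44850 pairs i < j, with X_I the indicator of one inversion.
There are 44850 indicators.
For each fixed pair i < j, the values π(i) and π(j) are two distinct elements of {1, …, 300} in uniformly random order; by symmetry P[π(i) > π(j)] = 1/2.
By linearity: E[X] = 44850 · (1/2) = C(300, 2) · (1/2) = 44850/2 = 22425 ≈ 22425.00000.

E[X] = 22425 = 22425.00000.


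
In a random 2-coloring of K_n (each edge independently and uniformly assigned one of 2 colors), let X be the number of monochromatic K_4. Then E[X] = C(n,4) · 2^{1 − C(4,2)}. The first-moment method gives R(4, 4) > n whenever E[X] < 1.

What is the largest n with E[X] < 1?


We need C(n, 4) · 2^{1 − 6} < 1, i.e. C(n, 4) < 2^{6 − 1} = 32.
Check values of n near the boundary:
  n = 4: C(4, 4) = 1; 1 < 32? YES
  n = 5: C(5, 4) = 5; 5 < 32? YES
  n = 6: C(6, 4) = 15; 15 < 32? YES
  n = 7: C(7, 4) = 35; 35 < 32? NO
  n = 8: C(8, 4) = 70; 70 < 32? NO
  n = 9: C(9, 4) = 126; 126 < 32? NO
The largest n with C(n, 4) < 32 is n = 6 (where E[X] = 15/32 ≈ 0.46875). Hence R(4, 4) > 6, i.e. R(4, 4) ≥ 7.

Largest n = 6; hence R(4, 4) > 6.


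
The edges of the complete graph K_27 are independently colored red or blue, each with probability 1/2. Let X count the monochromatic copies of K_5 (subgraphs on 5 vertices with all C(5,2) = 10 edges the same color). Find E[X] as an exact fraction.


Let X = Σ_S X_S over the C(27, 5) = 80730 subsets S of size 5, where X_S = 1 if the K_5 on S is monochromatic.
For a fixed S, the K_5 on S has C(5, 2) = 10 edges. P[all 10 edges red] = (1/2)^10, and likewise for blue, so P[monochromatic] = 2·(1/2)^10 = 2^{1 − 10} = 1/512.
By linearity of expectation: E[X] = C(27, 5) · 2^{1 − 10} = 80730 · 1/512 = 40365/256.
Numerically: E[X] ≈ 157.6758.

E[X] = C(27,5)·2^(1−C(5,2)) = 40365/256 ≈ 157.6758.


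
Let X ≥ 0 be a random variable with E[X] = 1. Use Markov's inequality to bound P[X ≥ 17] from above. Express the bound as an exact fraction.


μ = E[X] = 1, a = 17.
Markov: P[X ≥ 17] ≤ μ/a = (1)/17 = 1/17.
Numerically: ≈ 0.059.
(Since a = 17 > μ = 1.000, the bound 1/17 is < 1 and informative.)

P[X ≥ 17] ≤ 1/17 ≈ 0.059.


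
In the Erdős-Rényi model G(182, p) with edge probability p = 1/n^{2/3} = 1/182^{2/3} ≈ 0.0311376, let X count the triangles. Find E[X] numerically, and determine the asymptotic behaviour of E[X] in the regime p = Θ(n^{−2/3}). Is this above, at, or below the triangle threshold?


Number of potential triangles: C(182, 3) = 988260.
Each occurs with probability p³ ≈ (0.0311376)³ ≈ 3.01895906e-05.
By linearity: E[X] = C(182, 3)·p³ ≈ 988260 · 3.01895906e-05 ≈ 29.835165.
Since α = 2/3 < 1, p = c/n^{2/3} ≫ 1/n is above the triangle threshold p ~ 1/n. Asymptotically E[X] ~ (c³/6)·n^{3(1−α)} = (1³/6)·n^{1} → ∞; triangles are abundant w.h.p.

E[X] ≈ 29.835165; in regime p = Θ(1/n^{2/3}) E[X] diverges (above the triangle threshold p ~ 1/n).


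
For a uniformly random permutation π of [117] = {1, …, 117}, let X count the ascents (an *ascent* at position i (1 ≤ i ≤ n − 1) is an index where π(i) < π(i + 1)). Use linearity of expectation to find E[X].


Write X = Σ X_I over i = 1, …, 116, with X_I the indicator of one ascent.
There are 116 indicators.
For each fixed i, the pair (π(i), π(i+1)) is a uniformly random ordered pair of distinct values from {1, …, 117}; by symmetry P[π(i) < π(i+1)] = 1/2.
By linearity: E[X] = 116 · (1/2) = (117 − 1) · (1/2) = 58 ≈ 58.0000.

E[X] = 58 = 58.0000.


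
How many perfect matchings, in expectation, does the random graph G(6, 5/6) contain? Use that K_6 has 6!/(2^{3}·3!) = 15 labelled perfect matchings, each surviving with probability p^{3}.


K_6 has 6!/(2^{3}·3!) = 15 labelled perfect matchings.
For each such perfect matching H, let X_H = 1 if all 3 edges of H are present in G. Then P[X_H = 1] = p^{3} = (5/6)^{3} = 125/216.
By linearity of expectation: E[X] = Σ_H E[X_H] = 15 · p^{3} = 15 · 125/216 = 625/72.
Numerically: E[X] ≈ 8.6806.

E[X] = 15 · (5/6)^{3} = 625/72 ≈ 8.6806.


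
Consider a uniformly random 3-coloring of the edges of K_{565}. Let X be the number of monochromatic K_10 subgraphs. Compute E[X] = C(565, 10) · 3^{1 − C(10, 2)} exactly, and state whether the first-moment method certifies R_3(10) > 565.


E[X] = C(565, 10) · 3^{1 − 45} = 843210704398024361828 · 3^{−44} = 843210704398024361828/984770902183611232881.
As a reduced fraction: E[X] = 843210704398024361828/984770902183611232881 ≈ 0.8563.
Is E[X] < 1? YES.
Since E[X] < 1, there exists a 3-coloring of K_{565} with no monochromatic K_10; hence R_3(10) > 565.

E[X] = 843210704398024361828/984770902183611232881 ≈ 0.8563; E[X] < 1, so R_3(10) > 565.


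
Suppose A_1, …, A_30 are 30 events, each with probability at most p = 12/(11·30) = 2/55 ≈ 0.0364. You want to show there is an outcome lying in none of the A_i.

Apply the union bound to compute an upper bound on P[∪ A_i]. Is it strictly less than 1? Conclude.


Union bound: P[∪_{i=1}^{30} A_i] ≤ Σ_i P[A_i] ≤ 30·p = 30·(2/55) = 12/11.
Numerically: 12/11 ≈ 1.0909.
Is 12/11 < 1? NO.
Since the bound 12/11 is ≥ 1, the union bound is uninformative here; it does NOT by itself certify existence.

30·p = 12/11 ≈ 1.0909; existence NOT certified by the union bound.


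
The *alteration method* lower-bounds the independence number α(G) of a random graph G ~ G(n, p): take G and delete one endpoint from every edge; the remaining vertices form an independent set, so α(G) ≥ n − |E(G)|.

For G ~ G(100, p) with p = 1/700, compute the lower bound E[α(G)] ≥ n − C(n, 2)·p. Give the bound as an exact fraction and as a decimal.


E[|E(G)|] = C(100, 2)·p = 4950 · (1/700) = 99/14.
E[α(G)] ≥ n − E[|E(G)|] = 100 − 99/14 = 1301/14.
Numerically: ≈ 92.928571.
(This is only a lower bound; the true E[α(G)] may be larger.)

E[α(G)] ≥ 1301/14 ≈ 92.928571.


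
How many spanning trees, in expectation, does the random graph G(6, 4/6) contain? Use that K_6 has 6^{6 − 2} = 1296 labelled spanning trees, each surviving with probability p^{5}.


K_6 has 6^{6 − 2} = 1296 labelled spanning trees.
For each such spanning tree H, let X_H = 1 if all 5 edges of H are present in G. Then P[X_H = 1] = p^{5} = (2/3)^{5} = 32/243.
Summing the indicators: E[X] = Σ_H E[X_H] = 1296 · p^{5} = 1296 · 32/243 = 512/3.
Numerically: E[X] ≈ 170.67.

E[X] = 1296 · (2/3)^{5} = 512/3 ≈ 170.67.


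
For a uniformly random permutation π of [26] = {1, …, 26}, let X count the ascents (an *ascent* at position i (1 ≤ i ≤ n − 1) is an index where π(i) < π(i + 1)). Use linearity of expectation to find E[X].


Write X = Σ X_I over i = 1, …, 25, with X_I the indicator of one ascent.
There are 25 indicators.
For each fixed i, the pair (π(i), π(i+1)) is a uniformly random ordered pair of distinct values from {1, …, 26}; by symmetry P[π(i) < π(i+1)] = 1/2.
By linearity: E[X] = 25 · (1/2) = (26 − 1) · (1/2) = 25/2 ≈ 12.500000.

E[X] = 25/2 = 12.500000.


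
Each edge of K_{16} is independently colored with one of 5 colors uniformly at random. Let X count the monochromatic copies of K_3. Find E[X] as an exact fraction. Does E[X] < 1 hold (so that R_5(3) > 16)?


E[X] = C(16, 3) · 5^{1 − 3} = 560 · 5^{−2} = 560/25.
As a reduced fraction: E[X] = 112/5 ≈ 22.400.
Is E[X] < 1? NO.
Since E[X] ≥ 1, the first-moment bound is inconclusive at n = 16; it does NOT by itself certify R_5(3) > 16.

E[X] = 112/5 ≈ 22.400; E[X] ≥ 1; first-moment method inconclusive here.


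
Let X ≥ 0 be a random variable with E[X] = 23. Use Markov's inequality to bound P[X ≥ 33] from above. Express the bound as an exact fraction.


μ = E[X] = 23, a = 33.
Markov: P[X ≥ 33] ≤ μ/a = (23)/33 = 23/33.
Numerically: ≈ 0.6970.
(Since a = 33 > μ = 23.0000, the bound 23/33 is < 1 and informative.)

P[X ≥ 33] ≤ 23/33 ≈ 0.6970.


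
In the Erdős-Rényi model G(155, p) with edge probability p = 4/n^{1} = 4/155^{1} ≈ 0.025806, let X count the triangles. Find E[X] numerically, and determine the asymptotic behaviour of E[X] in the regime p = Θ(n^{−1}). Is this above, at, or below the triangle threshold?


Number of potential triangles: C(155, 3) = 608685.
Each occurs with probability p³ ≈ (0.025806)³ ≈ 1.7186399e-05.
By linearity: E[X] = C(155, 3)·p³ ≈ 608685 · 1.7186399e-05 ≈ 10.46110.
Here α = 1, so p = 4/n is exactly at the triangle threshold p ~ 1/n. Asymptotically E[X] → c³/6 = 4³/6 = 32/3 ≈ 10.66667, a bounded constant. In this regime the triangle count is asymptotically Poisson(c³/6).

E[X] ≈ 10.46110; in regime p = Θ(1/n^{1}) E[X] stays bounded (at the triangle threshold p ~ 1/n).


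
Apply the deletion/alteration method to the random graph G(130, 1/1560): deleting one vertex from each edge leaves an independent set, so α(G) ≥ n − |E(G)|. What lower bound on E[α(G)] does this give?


E[|E(G)|] = C(130, 2)·p = 8385 · (1/1560) = 43/8.
E[α(G)] ≥ n − E[|E(G)|] = 130 − 43/8 = 997/8.
Numerically: ≈ 124.6250.
(This is only a lower bound; the true E[α(G)] may be larger.)

E[α(G)] ≥ 997/8 ≈ 124.6250.


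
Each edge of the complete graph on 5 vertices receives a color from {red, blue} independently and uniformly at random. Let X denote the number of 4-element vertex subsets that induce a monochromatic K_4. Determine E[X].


Let X = Σ_S X_S over the C(5, 4) = 5 subsets S of size 4, where X_S = 1 if the K_4 on S is monochromatic.
For a fixed S, the K_4 on S has C(4, 2) = 6 edges. P[all 6 edges red] = (1/2)^6, and likewise for blue, so P[monochromatic] = 2·(1/2)^6 = 2^{1 − 6} = 1/32.
Summing: E[X] = C(5, 4) · 2^{1 − 6} = 5 · 1/32 = 5/32.
Numerically: E[X] ≈ 0.15625.

E[X] = C(5,4)·2^(1−C(4,2)) = 5/32 ≈ 0.15625.


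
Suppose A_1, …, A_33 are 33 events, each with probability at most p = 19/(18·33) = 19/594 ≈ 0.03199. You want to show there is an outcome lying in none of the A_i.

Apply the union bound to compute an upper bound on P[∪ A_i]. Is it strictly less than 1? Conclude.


Union bound: P[∪_{i=1}^{33} A_i] ≤ Σ_i P[A_i] ≤ 33·p = 33·(19/594) = 19/18.
Numerically: 19/18 ≈ 1.05556.
Is 19/18 < 1? NO.
Since the bound 19/18 is ≥ 1, the union bound is uninformative here; it does NOT by itself certify existence.

33·p = 19/18 ≈ 1.05556; existence NOT certified by the union bound.


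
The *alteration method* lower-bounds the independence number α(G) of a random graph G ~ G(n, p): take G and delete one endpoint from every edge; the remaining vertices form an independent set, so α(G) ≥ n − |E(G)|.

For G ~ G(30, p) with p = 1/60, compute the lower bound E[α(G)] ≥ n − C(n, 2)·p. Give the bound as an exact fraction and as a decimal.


E[|E(G)|] = C(30, 2)·p = 435 · (1/60) = 29/4.
E[α(G)] ≥ n − E[|E(G)|] = 30 − 29/4 = 91/4.
Numerically: ≈ 22.75000.
(This is only a lower bound; the true E[α(G)] may be larger.)

E[α(G)] ≥ 91/4 ≈ 22.75000.


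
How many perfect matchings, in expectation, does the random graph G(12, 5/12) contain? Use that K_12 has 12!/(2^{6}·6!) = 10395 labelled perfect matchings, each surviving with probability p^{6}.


K_12 has 12!/(2^{6}·6!) = 10395 labelled perfect matchings.
For each such perfect matching H, let X_H = 1 if all 6 edges of H are present in G. Then P[X_H = 1] = p^{6} = (5/12)^{6} = 15625/2985984.
By linearity: E[X] = Σ_H E[X_H] = 10395 · p^{6} = 10395 · 15625/2985984 = 6015625/110592.
Numerically: E[X] ≈ 54.4.

E[X] = 10395 · (5/12)^{6} = 6015625/110592 ≈ 54.4.


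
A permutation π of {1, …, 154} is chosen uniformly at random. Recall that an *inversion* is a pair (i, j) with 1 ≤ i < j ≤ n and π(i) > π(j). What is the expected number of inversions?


Write X = Σ X_I over the C(154, 2) = 11781 pairs i < j, with X_I the indicator of one inversion.
There are 11781 indicators.
For each fixed pair i < j, the values π(i) and π(j) are two distinct elements of {1, …, 154} in uniformly random order; by symmetry P[π(i) > π(j)] = 1/2.
By linearity: E[X] = 11781 · (1/2) = C(154, 2) · (1/2) = 11781/2 = 11781/2 ≈ 5890.500.

E[X] = 11781/2 = 5890.500.


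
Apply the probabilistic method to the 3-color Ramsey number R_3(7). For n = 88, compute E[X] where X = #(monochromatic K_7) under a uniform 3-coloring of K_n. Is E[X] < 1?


E[X] = C(88, 7) · 3^{1 − 21} = 6348337336 · 3^{−20} = 6348337336/3486784401.
As a reduced fraction: E[X] = 6348337336/3486784401 ≈ 1.8207.
Is E[X] < 1? NO.
Since E[X] ≥ 1, the first-moment bound is inconclusive at n = 88; it does NOT by itself certify R_3(7) > 88.

E[X] = 6348337336/3486784401 ≈ 1.8207; E[X] ≥ 1; first-moment method inconclusive here.


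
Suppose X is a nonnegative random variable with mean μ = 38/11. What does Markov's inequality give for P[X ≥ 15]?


μ = E[X] = 38/11, a = 15.
Markov: P[X ≥ 15] ≤ μ/a = (38/11)/15 = 38/165.
Numerically: ≈ 0.23030.
(Since a = 15 > μ = 3.45455, the bound 38/165 is < 1 and informative.)

P[X ≥ 15] ≤ 38/165 ≈ 0.23030.


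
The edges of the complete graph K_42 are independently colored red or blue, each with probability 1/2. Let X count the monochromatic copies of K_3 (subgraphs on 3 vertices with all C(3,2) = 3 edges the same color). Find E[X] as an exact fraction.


Let X = Σ_S X_S over the C(42, 3) = 11480 subsets S of size 3, where X_S = 1 if the K_3 on S is monochromatic.
For a fixed S, the K_3 on S has C(3, 2) = 3 edges. P[all 3 edges red] = (1/2)^3, and likewise for blue, so P[monochromatic] = 2·(1/2)^3 = 2^{1 − 3} = 1/4.
Summing: E[X] = C(42, 3) · 2^{1 − 3} = 11480 · 1/4 = 2870.
Numerically: E[X] ≈ 2870.0000.

E[X] = C(42,3)·2^(1−C(3,2)) = 2870 ≈ 2870.0000.
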